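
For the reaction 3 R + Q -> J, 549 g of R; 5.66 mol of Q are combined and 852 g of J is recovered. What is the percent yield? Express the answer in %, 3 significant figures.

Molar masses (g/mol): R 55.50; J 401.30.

64.4 %

n(R) = 549.0 / 55.50 = 9.892 mol
n(Q) = 5.660 mol
n/ν for R = 9.892/3 = 3.297
n/ν for Q = 5.660/1 = 5.660
Smallest n/ν is R → limiting reagent.
theoretical n(J) = (1/3) × 9.892 = 3.297 mol → 1323 g
% yield = 852 / 1323 × 100 = 64.40 %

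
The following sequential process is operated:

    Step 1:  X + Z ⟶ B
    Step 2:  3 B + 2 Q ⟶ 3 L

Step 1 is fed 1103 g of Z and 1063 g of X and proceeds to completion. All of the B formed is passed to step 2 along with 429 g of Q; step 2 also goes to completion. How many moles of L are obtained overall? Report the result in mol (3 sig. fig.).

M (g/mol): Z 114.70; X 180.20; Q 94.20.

Step 1:
n(Z) = 1103 / 114.70 = 9.616 mol
n(X) = 1063 / 180.20 = 5.899 mol
n/ν for Z = 9.616/1 = 9.616
n/ν for X = 5.899/1 = 5.899
Smallest n/ν is X → limiting reagent.
n(B) produced = (1/1) × 5.899 = 5.899 mol
Step 2:
n(B) available = 5.899 mol
n(Q) = 429.0 / 94.20 = 4.554 mol
n/ν for B = 5.899/3 = 1.966
n/ν for Q = 4.554/2 = 2.277
Smallest n/ν is B → limiting reagent.
n(L) = (3/3) × 5.899 = 5.899 mol

5.90 mol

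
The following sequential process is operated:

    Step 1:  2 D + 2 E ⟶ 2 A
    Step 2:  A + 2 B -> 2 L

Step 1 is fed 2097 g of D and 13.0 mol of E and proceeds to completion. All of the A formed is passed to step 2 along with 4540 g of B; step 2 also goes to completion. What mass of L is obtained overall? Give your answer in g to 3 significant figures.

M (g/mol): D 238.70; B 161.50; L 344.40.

Step 1:
n(D) = 2097 / 238.70 = 8.785 mol
n(E) = 13.00 mol
n/ν for D = 8.785/2 = 4.393
n/ν for E = 13.00/2 = 6.500
Smallest n/ν is D → limiting reagent.
n(A) produced = (2/2) × 8.785 = 8.785 mol
Step 2:
n(A) available = 8.785 mol
n(B) = 4540 / 161.50 = 28.11 mol
n/ν for A = 8.785/1 = 8.785
n/ν for B = 28.11/2 = 14.06
Smallest n/ν is A → limiting reagent.
n(L) = (2/1) × 8.785 = 17.57 mol
mass = 17.57 × 344.40 = 6051 g

6050 g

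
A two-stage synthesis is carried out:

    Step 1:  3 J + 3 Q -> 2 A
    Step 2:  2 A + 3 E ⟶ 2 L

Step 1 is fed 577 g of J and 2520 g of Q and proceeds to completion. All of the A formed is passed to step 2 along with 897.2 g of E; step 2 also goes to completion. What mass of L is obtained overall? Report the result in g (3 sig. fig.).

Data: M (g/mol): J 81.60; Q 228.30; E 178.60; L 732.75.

Step 1:
n(J) = 577.0 / 81.60 = 7.071 mol
n(Q) = 2520 / 228.30 = 11.04 mol
n/ν for J = 7.071/3 = 2.357
n/ν for Q = 11.04/3 = 3.680
Smallest n/ν is J → limiting reagent.
n(A) produced = (2/3) × 7.071 = 4.714 mol
Step 2:
n(A) available = 4.714 mol
n(E) = 897.2 / 178.60 = 5.024 mol
n/ν for A = 4.714/2 = 2.357
n/ν for E = 5.024/3 = 1.675
Smallest n/ν is E → limiting reagent.
n(L) = (2/3) × 5.024 = 3.349 mol
mass = 3.349 × 732.75 = 2454 g

2450 g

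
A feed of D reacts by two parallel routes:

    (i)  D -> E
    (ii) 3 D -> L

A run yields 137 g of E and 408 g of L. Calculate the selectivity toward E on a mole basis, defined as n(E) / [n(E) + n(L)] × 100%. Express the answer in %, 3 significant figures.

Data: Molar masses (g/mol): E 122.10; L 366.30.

50.2 %

n(E) = 137 / 122.10 = 1.122 mol
n(L) = 408 / 366.30 = 1.114 mol
selectivity = 1.122/(1.122+1.114) × 100 = 50.18 %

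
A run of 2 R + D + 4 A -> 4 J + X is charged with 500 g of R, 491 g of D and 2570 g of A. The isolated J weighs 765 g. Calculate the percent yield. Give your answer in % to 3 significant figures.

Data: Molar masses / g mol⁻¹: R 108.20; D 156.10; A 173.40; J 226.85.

n(R) = 500.0 / 108.20 = 4.621 mol
n(D) = 491.0 / 156.10 = 3.145 mol
n(A) = 2570 / 173.40 = 14.82 mol
n/ν for R = 4.621/2 = 2.311
n/ν for D = 3.145/1 = 3.145
n/ν for A = 14.82/4 = 3.705
Smallest n/ν is R → limiting reagent.
theoretical n(J) = (4/2) × 4.621 = 9.242 mol → 2097 g
% yield = 765 / 2097 × 100 = 36.48 %

36.5 %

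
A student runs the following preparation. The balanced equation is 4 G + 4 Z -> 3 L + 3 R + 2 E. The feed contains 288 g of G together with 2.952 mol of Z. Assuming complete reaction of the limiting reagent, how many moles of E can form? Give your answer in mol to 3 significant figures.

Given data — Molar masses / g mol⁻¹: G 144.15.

0.999 mol

n(G) = 288.0 / 144.15 = 1.998 mol
n(Z) = 2.952 mol
n/ν for G = 1.998/4 = 0.4995
n/ν for Z = 2.952/4 = 0.7380
Smallest n/ν is G → limiting reagent.
n(E) = (2/4) × 1.998 = 0.9990 mol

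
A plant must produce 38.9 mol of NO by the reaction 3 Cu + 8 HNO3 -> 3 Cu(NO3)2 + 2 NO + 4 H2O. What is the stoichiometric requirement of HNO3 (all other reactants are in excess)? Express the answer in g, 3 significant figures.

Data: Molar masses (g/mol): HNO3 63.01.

n(NO) = 38.90 mol
n(HNO3) = (8/2) × 38.90 = 155.6 mol
mass = 155.6 × 63.01 = 9804 g

9800 g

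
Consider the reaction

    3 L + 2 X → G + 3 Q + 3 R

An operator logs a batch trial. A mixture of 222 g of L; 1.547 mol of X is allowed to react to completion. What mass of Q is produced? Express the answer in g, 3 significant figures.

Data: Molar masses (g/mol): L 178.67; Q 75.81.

n(L) = 222.0 / 178.67 = 1.243 mol
n(X) = 1.547 mol
n/ν for L = 1.243/3 = 0.4143
n/ν for X = 1.547/2 = 0.7735
Smallest n/ν is L → limiting reagent.
n(Q) = (3/3) × 1.243 = 1.243 mol
mass = 1.243 × 75.81 = 94.23 g

94.2 g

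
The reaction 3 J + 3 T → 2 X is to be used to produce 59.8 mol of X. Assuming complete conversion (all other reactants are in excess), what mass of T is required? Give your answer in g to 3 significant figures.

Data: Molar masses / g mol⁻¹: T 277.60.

24900 g

n(X) = 59.80 mol
n(T) = (3/2) × 59.80 = 89.70 mol
mass = 89.70 × 277.60 = 24900 g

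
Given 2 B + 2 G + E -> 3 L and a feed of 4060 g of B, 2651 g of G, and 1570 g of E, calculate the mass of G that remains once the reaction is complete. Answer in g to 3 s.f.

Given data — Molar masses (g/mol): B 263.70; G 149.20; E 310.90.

n(B) = 4060 / 263.70 = 15.40 mol
n(G) = 2651 / 149.20 = 17.77 mol
n(E) = 1570 / 310.90 = 5.050 mol
n/ν for B = 15.40/2 = 7.700
n/ν for G = 17.77/2 = 8.885
n/ν for E = 5.050/1 = 5.050
Smallest n/ν is E → limiting reagent.
G consumed = (2/1) × 5.050 = 10.10 mol
G remaining = 17.77 − 10.10 = 7.670 mol
mass = 7.670 × 149.20 = 1144 g

1140 g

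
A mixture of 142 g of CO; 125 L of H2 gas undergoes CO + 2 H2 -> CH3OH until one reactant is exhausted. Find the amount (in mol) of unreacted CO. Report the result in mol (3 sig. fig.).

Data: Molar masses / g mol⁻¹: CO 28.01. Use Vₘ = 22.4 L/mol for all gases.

2.28 mol

n(CO) = 142.0 / 28.01 = 5.070 mol
n(H2) = 125.0 / 22.4 = 5.580 mol
n/ν for CO = 5.070/1 = 5.070
n/ν for H2 = 5.580/2 = 2.790
Smallest n/ν is H2 → limiting reagent.
CO consumed = (1/2) × 5.580 = 2.790 mol
CO remaining = 5.070 − 2.790 = 2.280 mol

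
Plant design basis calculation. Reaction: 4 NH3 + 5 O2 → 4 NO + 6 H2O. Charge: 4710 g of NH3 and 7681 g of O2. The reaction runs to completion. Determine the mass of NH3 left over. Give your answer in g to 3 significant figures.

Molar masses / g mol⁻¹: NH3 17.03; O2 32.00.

n(NH3) = 4710 / 17.03 = 276.6 mol
n(O2) = 7681 / 32.00 = 240.0 mol
n/ν → NH3: 69.15, O2: 48.00; O2 is limiting.
NH3 consumed = (4/5) × 240.0 = 192.0 mol
NH3 remaining = 276.6 − 192.0 = 84.60 mol
mass = 84.60 × 17.03 = 1441 g

1440 g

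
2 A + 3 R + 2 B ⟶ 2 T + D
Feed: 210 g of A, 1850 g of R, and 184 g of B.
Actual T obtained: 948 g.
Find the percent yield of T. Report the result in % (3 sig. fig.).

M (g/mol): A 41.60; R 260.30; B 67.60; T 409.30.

85.1 %

n(A) = 210.0 / 41.60 = 5.048 mol
n(R) = 1850 / 260.30 = 7.107 mol
n(B) = 184.0 / 67.60 = 2.722 mol
n/ν for A = 5.048/2 = 2.524
n/ν for R = 7.107/3 = 2.369
n/ν for B = 2.722/2 = 1.361
Smallest n/ν is B → limiting reagent.
theoretical n(T) = (2/2) × 2.722 = 2.722 mol → 1114 g
% yield = 948 / 1114 × 100 = 85.10 %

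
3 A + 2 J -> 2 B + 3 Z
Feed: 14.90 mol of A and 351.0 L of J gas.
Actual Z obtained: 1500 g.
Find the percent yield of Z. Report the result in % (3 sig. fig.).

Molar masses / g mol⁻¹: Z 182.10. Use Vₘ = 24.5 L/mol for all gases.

55.3 %

n(A) = 14.90 mol
n(J) = 351.0 / 24.5 = 14.33 mol
n/ν for A = 14.90/3 = 4.967
n/ν for J = 14.33/2 = 7.165
Smallest n/ν is A → limiting reagent.
theoretical n(Z) = (3/3) × 14.90 = 14.90 mol → 2713 g
% yield = 1500 / 2713 × 100 = 55.29 %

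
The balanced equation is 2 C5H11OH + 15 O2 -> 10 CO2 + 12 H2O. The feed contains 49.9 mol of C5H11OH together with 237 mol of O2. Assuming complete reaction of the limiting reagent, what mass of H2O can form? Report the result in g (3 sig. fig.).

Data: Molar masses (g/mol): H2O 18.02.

n(C5H11OH) = 49.90 mol
n(O2) = 237.0 mol
n/ν for C5H11OH = 49.90/2 = 24.95
n/ν for O2 = 237.0/15 = 15.80
Smallest n/ν is O2 → limiting reagent.
n(H2O) = (12/15) × 237.0 = 189.6 mol
mass = 189.6 × 18.02 = 3417 g

3420 g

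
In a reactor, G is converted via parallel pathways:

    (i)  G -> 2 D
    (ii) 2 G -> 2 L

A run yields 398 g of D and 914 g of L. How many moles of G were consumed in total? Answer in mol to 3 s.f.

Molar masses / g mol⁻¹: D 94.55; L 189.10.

6.94 mol

n(D) = 398 / 94.55 = 4.209 mol
n(L) = 914 / 189.10 = 4.833 mol
n(G) via (i) = (1/2)×4.209 = 2.105 mol
n(G) via (ii) = (2/2)×4.833 = 4.833 mol
total n(G) = 2.105 + 4.833 = 6.938 mol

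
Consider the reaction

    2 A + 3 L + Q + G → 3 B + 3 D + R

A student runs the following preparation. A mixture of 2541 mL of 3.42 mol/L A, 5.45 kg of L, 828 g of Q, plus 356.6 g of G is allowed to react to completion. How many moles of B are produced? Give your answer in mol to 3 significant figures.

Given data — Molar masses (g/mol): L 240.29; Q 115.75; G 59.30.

n(A) = 3.42 × 2541/1000 = 8.690 mol
n(L) = 5.450×1000 / 240.29 = 22.68 mol
n(Q) = 828.0 / 115.75 = 7.153 mol
n(G) = 356.6 / 59.30 = 6.013 mol
n/ν for A = 8.690/2 = 4.345
n/ν for L = 22.68/3 = 7.560
n/ν for Q = 7.153/1 = 7.153
n/ν for G = 6.013/1 = 6.013
Smallest n/ν is A → limiting reagent.
n(B) = (3/2) × 8.690 = 13.04 mol

13.0 mol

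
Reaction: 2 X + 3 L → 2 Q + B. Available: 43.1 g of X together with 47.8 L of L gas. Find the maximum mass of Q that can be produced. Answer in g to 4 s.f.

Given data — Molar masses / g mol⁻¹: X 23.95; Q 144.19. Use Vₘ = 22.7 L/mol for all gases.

n(X) = 43.10 / 23.95 = 1.800 mol
n(L) = 47.80 / 22.7 = 2.106 mol
n/ν for X = 1.800/2 = 0.9000
n/ν for L = 2.106/3 = 0.7020
Smallest n/ν is L → limiting reagent.
n(Q) = (2/3) × 2.106 = 1.404 mol
mass = 1.404 × 144.19 = 202.4 g

202.4 g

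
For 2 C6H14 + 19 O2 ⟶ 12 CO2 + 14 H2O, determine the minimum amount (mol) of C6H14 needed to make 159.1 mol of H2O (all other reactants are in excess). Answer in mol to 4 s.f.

22.73 mol

n(H2O) = 159.1 mol
n(C6H14) = (2/14) × 159.1 = 22.73 mol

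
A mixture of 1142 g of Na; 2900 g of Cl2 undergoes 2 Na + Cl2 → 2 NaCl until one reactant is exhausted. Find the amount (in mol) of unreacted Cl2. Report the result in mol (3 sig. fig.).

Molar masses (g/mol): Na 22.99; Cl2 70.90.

16.1 mol

n(Na) = 1142 / 22.99 = 49.67 mol
n(Cl2) = 2900 / 70.90 = 40.90 mol
n/ν for Na = 49.67/2 = 24.84
n/ν for Cl2 = 40.90/1 = 40.90
Smallest n/ν is Na → limiting reagent.
Cl2 consumed = (1/2) × 49.67 = 24.84 mol
Cl2 remaining = 40.90 − 24.84 = 16.06 mol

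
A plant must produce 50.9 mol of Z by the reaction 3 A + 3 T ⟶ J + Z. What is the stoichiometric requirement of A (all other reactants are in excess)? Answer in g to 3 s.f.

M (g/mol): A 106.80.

n(Z) = 50.90 mol
n(A) = (3/1) × 50.90 = 152.7 mol
mass = 152.7 × 106.80 = 16310 g

16300 g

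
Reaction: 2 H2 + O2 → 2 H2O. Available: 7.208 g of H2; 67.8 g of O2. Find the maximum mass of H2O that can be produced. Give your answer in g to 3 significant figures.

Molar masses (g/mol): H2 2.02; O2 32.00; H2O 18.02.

64.3 g

n(H2) = 7.208 / 2.02 = 3.568 mol
n(O2) = 67.80 / 32.00 = 2.119 mol
n/ν → H2: 1.784, O2: 2.119; H2 is limiting.
n(H2O) = (2/2) × 3.568 = 3.568 mol
mass = 3.568 × 18.02 = 64.30 g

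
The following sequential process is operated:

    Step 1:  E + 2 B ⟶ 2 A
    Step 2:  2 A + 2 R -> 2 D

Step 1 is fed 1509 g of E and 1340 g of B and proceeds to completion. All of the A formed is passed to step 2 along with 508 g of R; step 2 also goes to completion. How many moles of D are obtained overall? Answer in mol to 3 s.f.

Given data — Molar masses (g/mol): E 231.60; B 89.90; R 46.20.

Step 1:
n(E) = 1509 / 231.60 = 6.516 mol
n(B) = 1340 / 89.90 = 14.91 mol
n/ν for E = 6.516/1 = 6.516
n/ν for B = 14.91/2 = 7.455
Smallest n/ν is E → limiting reagent.
n(A) produced = (2/1) × 6.516 = 13.03 mol
Step 2:
n(A) available = 13.03 mol
n(R) = 508.0 / 46.20 = 11.00 mol
n/ν for A = 13.03/2 = 6.515
n/ν for R = 11.00/2 = 5.500
Smallest n/ν is R → limiting reagent.
n(D) = (2/2) × 11.00 = 11.00 mol

11.0 mol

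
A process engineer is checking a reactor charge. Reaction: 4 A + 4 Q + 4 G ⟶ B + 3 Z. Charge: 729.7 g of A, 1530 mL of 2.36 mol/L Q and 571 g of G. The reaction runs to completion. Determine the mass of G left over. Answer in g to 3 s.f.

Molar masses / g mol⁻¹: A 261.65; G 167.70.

n(A) = 729.7 / 261.65 = 2.789 mol
n(Q) = 2.36 × 1530/1000 = 3.611 mol
n(G) = 571.0 / 167.70 = 3.405 mol
n/ν for A = 2.789/4 = 0.6973
n/ν for Q = 3.611/4 = 0.9028
n/ν for G = 3.405/4 = 0.8513
Smallest n/ν is A → limiting reagent.
G consumed = (4/4) × 2.789 = 2.789 mol
G remaining = 3.405 − 2.789 = 0.6160 mol
mass = 0.6160 × 167.70 = 103.3 g

103 g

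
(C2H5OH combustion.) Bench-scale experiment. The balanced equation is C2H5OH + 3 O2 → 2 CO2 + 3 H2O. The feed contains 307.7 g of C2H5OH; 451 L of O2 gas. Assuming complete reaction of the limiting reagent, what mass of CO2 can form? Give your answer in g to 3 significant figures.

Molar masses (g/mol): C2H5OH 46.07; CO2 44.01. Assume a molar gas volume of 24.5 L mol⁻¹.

540 g

n(C2H5OH) = 307.7 / 46.07 = 6.679 mol
n(O2) = 451.0 / 24.5 = 18.41 mol
n/ν for C2H5OH = 6.679/1 = 6.679
n/ν for O2 = 18.41/3 = 6.137
Smallest n/ν is O2 → limiting reagent.
n(CO2) = (2/3) × 18.41 = 12.27 mol
mass = 12.27 × 44.01 = 540.0 g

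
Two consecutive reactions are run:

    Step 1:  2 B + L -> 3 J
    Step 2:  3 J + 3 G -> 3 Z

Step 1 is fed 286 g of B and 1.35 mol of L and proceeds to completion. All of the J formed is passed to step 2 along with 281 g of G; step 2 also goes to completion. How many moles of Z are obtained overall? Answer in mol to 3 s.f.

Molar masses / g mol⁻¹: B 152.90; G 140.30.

Step 1:
n(B) = 286.0 / 152.90 = 1.871 mol
n(L) = 1.350 mol
n/ν → B: 0.9355, L: 1.350; B is limiting.
n(J) produced = (3/2) × 1.871 = 2.807 mol
Step 2:
n(J) available = 2.807 mol
n(G) = 281.0 / 140.30 = 2.003 mol
n/ν → J: 0.9357, G: 0.6677; G is limiting.
n(Z) = (3/3) × 2.003 = 2.003 mol

2.00 mol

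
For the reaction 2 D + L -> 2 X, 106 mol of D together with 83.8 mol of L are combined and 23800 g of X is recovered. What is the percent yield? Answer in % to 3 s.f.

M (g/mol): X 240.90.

n(D) = 106.0 mol
n(L) = 83.80 mol
n/ν for D = 106.0/2 = 53.00
n/ν for L = 83.80/1 = 83.80
Smallest n/ν is D → limiting reagent.
theoretical n(X) = (2/2) × 106.0 = 106.0 mol → 25540 g
% yield = 23800 / 25540 × 100 = 93.19 %

93.2 %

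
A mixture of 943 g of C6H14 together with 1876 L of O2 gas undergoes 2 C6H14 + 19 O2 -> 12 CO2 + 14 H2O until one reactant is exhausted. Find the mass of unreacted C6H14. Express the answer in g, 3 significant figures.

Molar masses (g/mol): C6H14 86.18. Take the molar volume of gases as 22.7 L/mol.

193 g

n(C6H14) = 943.0 / 86.18 = 10.94 mol
n(O2) = 1876 / 22.7 = 82.64 mol
n/ν for C6H14 = 10.94/2 = 5.470
n/ν for O2 = 82.64/19 = 4.349
Smallest n/ν is O2 → limiting reagent.
C6H14 consumed = (2/19) × 82.64 = 8.699 mol
C6H14 remaining = 10.94 − 8.699 = 2.241 mol
mass = 2.241 × 86.18 = 193.1 g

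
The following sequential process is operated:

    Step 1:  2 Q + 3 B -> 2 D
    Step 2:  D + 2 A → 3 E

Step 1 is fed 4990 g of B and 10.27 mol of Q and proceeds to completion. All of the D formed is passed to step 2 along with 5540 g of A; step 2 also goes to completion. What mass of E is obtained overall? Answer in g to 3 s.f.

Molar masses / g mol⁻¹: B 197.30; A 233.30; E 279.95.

Step 1:
n(B) = 4990 / 197.30 = 25.29 mol
n(Q) = 10.27 mol
n/ν → B: 8.430, Q: 5.135; Q is limiting.
n(D) produced = (2/2) × 10.27 = 10.27 mol
Step 2:
n(D) available = 10.27 mol
n(A) = 5540 / 233.30 = 23.75 mol
n/ν → D: 10.27, A: 11.88; D is limiting.
n(E) = (3/1) × 10.27 = 30.81 mol
mass = 30.81 × 279.95 = 8625 g

8630 g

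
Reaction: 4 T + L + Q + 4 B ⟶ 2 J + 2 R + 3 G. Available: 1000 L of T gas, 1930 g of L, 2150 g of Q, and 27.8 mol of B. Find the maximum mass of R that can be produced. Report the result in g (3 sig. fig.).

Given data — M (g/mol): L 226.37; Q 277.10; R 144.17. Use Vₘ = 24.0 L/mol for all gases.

2000 g

n(T) = 1000 / 24.0 = 41.67 mol
n(L) = 1930 / 226.37 = 8.526 mol
n(Q) = 2150 / 277.10 = 7.759 mol
n(B) = 27.80 mol
n/ν → T: 10.42, L: 8.526, Q: 7.759, B: 6.950; B is limiting.
n(R) = (2/4) × 27.80 = 13.90 mol
mass = 13.90 × 144.17 = 2004 g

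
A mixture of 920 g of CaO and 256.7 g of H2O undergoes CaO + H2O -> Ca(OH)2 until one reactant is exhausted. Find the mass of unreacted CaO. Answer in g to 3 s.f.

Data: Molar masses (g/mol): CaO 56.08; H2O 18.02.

121 g

n(CaO) = 920.0 / 56.08 = 16.41 mol
n(H2O) = 256.7 / 18.02 = 14.25 mol
n/ν for CaO = 16.41/1 = 16.41
n/ν for H2O = 14.25/1 = 14.25
Smallest n/ν is H2O → limiting reagent.
CaO consumed = (1/1) × 14.25 = 14.25 mol
CaO remaining = 16.41 − 14.25 = 2.160 mol
mass = 2.160 × 56.08 = 121.1 g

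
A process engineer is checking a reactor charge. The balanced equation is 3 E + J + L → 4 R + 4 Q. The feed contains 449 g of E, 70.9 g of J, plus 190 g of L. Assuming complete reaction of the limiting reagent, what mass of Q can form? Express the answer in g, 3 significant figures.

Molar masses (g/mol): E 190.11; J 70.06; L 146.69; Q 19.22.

n(E) = 449.0 / 190.11 = 2.362 mol
n(J) = 70.90 / 70.06 = 1.012 mol
n(L) = 190.0 / 146.69 = 1.295 mol
n/ν → E: 0.7873, J: 1.012, L: 1.295; E is limiting.
n(Q) = (4/3) × 2.362 = 3.149 mol
mass = 3.149 × 19.22 = 60.52 g

60.5 g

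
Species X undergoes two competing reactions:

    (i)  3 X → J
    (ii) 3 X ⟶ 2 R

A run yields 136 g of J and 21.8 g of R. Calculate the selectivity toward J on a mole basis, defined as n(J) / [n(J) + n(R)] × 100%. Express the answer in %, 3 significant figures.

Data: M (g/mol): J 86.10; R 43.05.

n(J) = 136 / 86.10 = 1.580 mol
n(R) = 21.8 / 43.05 = 0.5064 mol
selectivity = 1.580/(1.580+0.5064) × 100 = 75.73 %

75.7 %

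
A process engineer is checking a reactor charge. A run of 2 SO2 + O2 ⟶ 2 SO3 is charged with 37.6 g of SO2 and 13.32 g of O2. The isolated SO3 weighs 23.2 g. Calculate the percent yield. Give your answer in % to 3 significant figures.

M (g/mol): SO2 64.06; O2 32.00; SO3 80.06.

49.4 %

n(SO2) = 37.60 / 64.06 = 0.5869 mol
n(O2) = 13.32 / 32.00 = 0.4163 mol
n/ν → SO2: 0.2935, O2: 0.4163; SO2 is limiting.
theoretical n(SO3) = (2/2) × 0.5869 = 0.5869 mol → 46.99 g
% yield = 23.2 / 46.99 × 100 = 49.37 %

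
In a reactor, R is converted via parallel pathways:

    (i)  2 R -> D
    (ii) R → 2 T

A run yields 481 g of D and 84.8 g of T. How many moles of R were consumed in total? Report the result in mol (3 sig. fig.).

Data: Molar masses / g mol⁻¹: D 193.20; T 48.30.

n(D) = 481 / 193.20 = 2.490 mol
n(T) = 84.8 / 48.30 = 1.756 mol
n(R) via (i) = (2/1)×2.490 = 4.980 mol
n(R) via (ii) = (1/2)×1.756 = 0.8780 mol
total n(R) = 4.980 + 0.8780 = 5.858 mol

5.86 mol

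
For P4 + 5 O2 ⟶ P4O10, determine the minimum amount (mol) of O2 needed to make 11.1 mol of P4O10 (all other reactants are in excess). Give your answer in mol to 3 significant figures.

n(P4O10) = 11.10 mol
n(O2) = (5/1) × 11.10 = 55.50 mol

55.5 mol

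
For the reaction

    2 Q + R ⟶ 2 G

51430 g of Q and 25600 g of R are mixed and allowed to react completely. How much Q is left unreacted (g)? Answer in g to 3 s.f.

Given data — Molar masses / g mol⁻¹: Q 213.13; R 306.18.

15800 g

n(Q) = 51430 / 213.13 = 241.3 mol
n(R) = 25600 / 306.18 = 83.61 mol
n/ν for Q = 241.3/2 = 120.7
n/ν for R = 83.61/1 = 83.61
Smallest n/ν is R → limiting reagent.
Q consumed = (2/1) × 83.61 = 167.2 mol
Q remaining = 241.3 − 167.2 = 74.10 mol
mass = 74.10 × 213.13 = 15790 g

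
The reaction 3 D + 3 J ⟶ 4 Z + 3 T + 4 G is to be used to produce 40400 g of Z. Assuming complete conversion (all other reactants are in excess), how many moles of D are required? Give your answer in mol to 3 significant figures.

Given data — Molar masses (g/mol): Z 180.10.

n(Z) = 40400 / 180.10 = 224.3 mol
n(D) = (3/4) × 224.3 = 168.2 mol

168 mol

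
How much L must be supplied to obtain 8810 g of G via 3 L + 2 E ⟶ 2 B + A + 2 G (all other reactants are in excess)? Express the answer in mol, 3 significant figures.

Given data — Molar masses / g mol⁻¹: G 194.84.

67.8 mol

n(G) = 8810 / 194.84 = 45.22 mol
n(L) = (3/2) × 45.22 = 67.83 mol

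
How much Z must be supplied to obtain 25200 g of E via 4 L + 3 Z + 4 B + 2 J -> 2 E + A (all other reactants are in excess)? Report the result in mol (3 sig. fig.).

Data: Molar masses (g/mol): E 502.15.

75.3 mol

n(E) = 25200 / 502.15 = 50.18 mol
n(Z) = (3/2) × 50.18 = 75.27 mol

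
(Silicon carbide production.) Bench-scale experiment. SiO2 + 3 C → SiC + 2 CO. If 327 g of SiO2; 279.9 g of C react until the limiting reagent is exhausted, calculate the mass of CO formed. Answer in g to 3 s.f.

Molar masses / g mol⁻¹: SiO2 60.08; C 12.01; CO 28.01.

n(SiO2) = 327.0 / 60.08 = 5.443 mol
n(C) = 279.9 / 12.01 = 23.31 mol
n/ν for SiO2 = 5.443/1 = 5.443
n/ν for C = 23.31/3 = 7.770
Smallest n/ν is SiO2 → limiting reagent.
n(CO) = (2/1) × 5.443 = 10.89 mol
mass = 10.89 × 28.01 = 305.0 g

305 g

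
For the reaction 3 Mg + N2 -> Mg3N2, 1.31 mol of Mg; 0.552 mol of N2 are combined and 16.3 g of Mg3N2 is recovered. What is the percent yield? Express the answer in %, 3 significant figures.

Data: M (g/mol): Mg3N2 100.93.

n(Mg) = 1.310 mol
n(N2) = 0.5520 mol
n/ν for Mg = 1.310/3 = 0.4367
n/ν for N2 = 0.5520/1 = 0.5520
Smallest n/ν is Mg → limiting reagent.
theoretical n(Mg3N2) = (1/3) × 1.310 = 0.4367 mol → 44.08 g
% yield = 16.3 / 44.08 × 100 = 36.98 %

37.0 %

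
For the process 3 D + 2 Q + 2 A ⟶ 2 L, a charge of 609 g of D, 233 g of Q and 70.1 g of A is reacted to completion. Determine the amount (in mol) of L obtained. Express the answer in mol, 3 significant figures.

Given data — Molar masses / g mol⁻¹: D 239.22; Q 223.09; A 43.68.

1.04 mol

n(D) = 609.0 / 239.22 = 2.546 mol
n(Q) = 233.0 / 223.09 = 1.044 mol
n(A) = 70.10 / 43.68 = 1.605 mol
n/ν for D = 2.546/3 = 0.8487
n/ν for Q = 1.044/2 = 0.5220
n/ν for A = 1.605/2 = 0.8025
Smallest n/ν is Q → limiting reagent.
n(L) = (2/2) × 1.044 = 1.044 mol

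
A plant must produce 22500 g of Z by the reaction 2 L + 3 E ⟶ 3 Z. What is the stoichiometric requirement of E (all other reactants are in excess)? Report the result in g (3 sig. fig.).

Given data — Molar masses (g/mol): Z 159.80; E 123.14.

n(Z) = 22500 / 159.80 = 140.8 mol
n(E) = (3/3) × 140.8 = 140.8 mol
mass = 140.8 × 123.14 = 17340 g

17300 g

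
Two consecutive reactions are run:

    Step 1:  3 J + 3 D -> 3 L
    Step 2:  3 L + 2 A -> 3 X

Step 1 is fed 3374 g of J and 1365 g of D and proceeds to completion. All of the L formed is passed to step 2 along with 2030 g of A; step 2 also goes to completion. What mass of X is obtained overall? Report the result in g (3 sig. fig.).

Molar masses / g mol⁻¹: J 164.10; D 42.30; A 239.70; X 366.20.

Step 1:
n(J) = 3374 / 164.10 = 20.56 mol
n(D) = 1365 / 42.30 = 32.27 mol
n/ν for J = 20.56/3 = 6.853
n/ν for D = 32.27/3 = 10.76
Smallest n/ν is J → limiting reagent.
n(L) produced = (3/3) × 20.56 = 20.56 mol
Step 2:
n(L) available = 20.56 mol
n(A) = 2030 / 239.70 = 8.469 mol
n/ν for L = 20.56/3 = 6.853
n/ν for A = 8.469/2 = 4.235
Smallest n/ν is A → limiting reagent.
n(X) = (3/2) × 8.469 = 12.70 mol
mass = 12.70 × 366.20 = 4651 g

4650 g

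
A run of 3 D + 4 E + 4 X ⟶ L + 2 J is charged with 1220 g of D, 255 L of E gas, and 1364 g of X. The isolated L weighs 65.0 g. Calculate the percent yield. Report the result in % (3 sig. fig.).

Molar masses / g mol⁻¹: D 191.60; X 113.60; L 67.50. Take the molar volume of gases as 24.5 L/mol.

45.4 %

n(D) = 1220 / 191.60 = 6.367 mol
n(E) = 255.0 / 24.5 = 10.41 mol
n(X) = 1364 / 113.60 = 12.01 mol
n/ν for D = 6.367/3 = 2.122
n/ν for E = 10.41/4 = 2.603
n/ν for X = 12.01/4 = 3.003
Smallest n/ν is D → limiting reagent.
theoretical n(L) = (1/3) × 6.367 = 2.122 mol → 143.2 g
% yield = 65.0 / 143.2 × 100 = 45.39 %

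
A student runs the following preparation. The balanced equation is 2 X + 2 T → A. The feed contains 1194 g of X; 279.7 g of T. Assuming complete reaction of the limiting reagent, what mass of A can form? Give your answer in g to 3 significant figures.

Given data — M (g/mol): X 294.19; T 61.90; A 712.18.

1450 g

n(X) = 1194 / 294.19 = 4.059 mol
n(T) = 279.7 / 61.90 = 4.519 mol
n/ν for X = 4.059/2 = 2.030
n/ν for T = 4.519/2 = 2.260
Smallest n/ν is X → limiting reagent.
n(A) = (1/2) × 4.059 = 2.030 mol
mass = 2.030 × 712.18 = 1446 g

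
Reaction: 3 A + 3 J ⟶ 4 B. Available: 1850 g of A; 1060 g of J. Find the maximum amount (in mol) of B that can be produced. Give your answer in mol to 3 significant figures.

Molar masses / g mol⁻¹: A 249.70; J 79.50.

n(A) = 1850 / 249.70 = 7.409 mol
n(J) = 1060 / 79.50 = 13.33 mol
n/ν for A = 7.409/3 = 2.470
n/ν for J = 13.33/3 = 4.443
Smallest n/ν is A → limiting reagent.
n(B) = (4/3) × 7.409 = 9.879 mol

9.88 mol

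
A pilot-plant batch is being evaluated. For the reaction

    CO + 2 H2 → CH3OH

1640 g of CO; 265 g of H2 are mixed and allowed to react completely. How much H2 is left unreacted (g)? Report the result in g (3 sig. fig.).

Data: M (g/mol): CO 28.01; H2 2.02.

28.5 g

n(CO) = 1640 / 28.01 = 58.55 mol
n(H2) = 265.0 / 2.02 = 131.2 mol
n/ν for CO = 58.55/1 = 58.55
n/ν for H2 = 131.2/2 = 65.60
Smallest n/ν is CO → limiting reagent.
H2 consumed = (2/1) × 58.55 = 117.1 mol
H2 remaining = 131.2 − 117.1 = 14.10 mol
mass = 14.10 × 2.02 = 28.48 g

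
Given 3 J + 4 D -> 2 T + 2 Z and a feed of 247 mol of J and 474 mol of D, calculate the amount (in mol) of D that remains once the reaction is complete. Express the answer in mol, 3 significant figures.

n(J) = 247.0 mol
n(D) = 474.0 mol
n/ν → J: 82.33, D: 118.5; J is limiting.
D consumed = (4/3) × 247.0 = 329.3 mol
D remaining = 474.0 − 329.3 = 144.7 mol

145 mol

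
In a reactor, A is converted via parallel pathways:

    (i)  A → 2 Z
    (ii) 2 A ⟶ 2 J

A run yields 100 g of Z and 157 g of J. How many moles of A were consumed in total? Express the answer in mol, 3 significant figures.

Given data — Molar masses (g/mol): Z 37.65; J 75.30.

n(Z) = 100 / 37.65 = 2.656 mol
n(J) = 157 / 75.30 = 2.085 mol
n(A) via (i) = (1/2)×2.656 = 1.328 mol
n(A) via (ii) = (2/2)×2.085 = 2.085 mol
total n(A) = 1.328 + 2.085 = 3.413 mol

3.41 mol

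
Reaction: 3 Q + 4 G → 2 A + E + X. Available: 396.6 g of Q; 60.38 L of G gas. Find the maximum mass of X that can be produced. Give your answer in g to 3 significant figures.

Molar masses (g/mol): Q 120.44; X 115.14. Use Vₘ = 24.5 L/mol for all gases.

n(Q) = 396.6 / 120.44 = 3.293 mol
n(G) = 60.38 / 24.5 = 2.464 mol
n/ν → Q: 1.098, G: 0.6160; G is limiting.
n(X) = (1/4) × 2.464 = 0.6160 mol
mass = 0.6160 × 115.14 = 70.93 g

70.9 g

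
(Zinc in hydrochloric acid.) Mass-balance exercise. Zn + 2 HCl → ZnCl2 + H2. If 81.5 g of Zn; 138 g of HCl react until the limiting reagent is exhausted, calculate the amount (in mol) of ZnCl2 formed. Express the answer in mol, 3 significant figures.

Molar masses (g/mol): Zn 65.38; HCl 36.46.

1.25 mol

n(Zn) = 81.50 / 65.38 = 1.247 mol
n(HCl) = 138.0 / 36.46 = 3.785 mol
n/ν for Zn = 1.247/1 = 1.247
n/ν for HCl = 3.785/2 = 1.893
Smallest n/ν is Zn → limiting reagent.
n(ZnCl2) = (1/1) × 1.247 = 1.247 mol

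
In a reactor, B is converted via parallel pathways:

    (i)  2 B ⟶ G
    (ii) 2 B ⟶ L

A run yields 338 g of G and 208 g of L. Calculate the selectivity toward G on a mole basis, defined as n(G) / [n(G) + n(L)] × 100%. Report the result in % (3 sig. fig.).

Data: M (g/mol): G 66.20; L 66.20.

n(G) = 338 / 66.20 = 5.106 mol
n(L) = 208 / 66.20 = 3.142 mol
selectivity = 5.106/(5.106+3.142) × 100 = 61.91 %

61.9 %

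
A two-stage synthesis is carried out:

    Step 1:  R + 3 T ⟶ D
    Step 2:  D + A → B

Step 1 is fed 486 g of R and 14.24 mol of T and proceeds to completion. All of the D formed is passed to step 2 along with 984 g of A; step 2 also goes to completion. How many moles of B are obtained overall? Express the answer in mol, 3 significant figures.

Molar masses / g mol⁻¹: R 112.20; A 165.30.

4.33 mol

Step 1:
n(R) = 486.0 / 112.20 = 4.332 mol
n(T) = 14.24 mol
n/ν for R = 4.332/1 = 4.332
n/ν for T = 14.24/3 = 4.747
Smallest n/ν is R → limiting reagent.
n(D) produced = (1/1) × 4.332 = 4.332 mol
Step 2:
n(D) available = 4.332 mol
n(A) = 984.0 / 165.30 = 5.953 mol
n/ν for D = 4.332/1 = 4.332
n/ν for A = 5.953/1 = 5.953
Smallest n/ν is D → limiting reagent.
n(B) = (1/1) × 4.332 = 4.332 mol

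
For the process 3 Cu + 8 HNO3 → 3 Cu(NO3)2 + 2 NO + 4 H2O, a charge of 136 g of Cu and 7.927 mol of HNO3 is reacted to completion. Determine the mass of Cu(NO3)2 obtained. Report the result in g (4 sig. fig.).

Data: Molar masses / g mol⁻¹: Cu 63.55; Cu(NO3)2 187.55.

n(Cu) = 136.0 / 63.55 = 2.140 mol
n(HNO3) = 7.927 mol
n/ν for Cu = 2.140/3 = 0.7133
n/ν for HNO3 = 7.927/8 = 0.9909
Smallest n/ν is Cu → limiting reagent.
n(Cu(NO3)2) = (3/3) × 2.140 = 2.140 mol
mass = 2.140 × 187.55 = 401.4 g

401.4 g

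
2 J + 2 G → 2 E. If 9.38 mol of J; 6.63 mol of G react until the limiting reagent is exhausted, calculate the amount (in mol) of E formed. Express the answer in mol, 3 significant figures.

n(J) = 9.380 mol
n(G) = 6.630 mol
n/ν → J: 4.690, G: 3.315; G is limiting.
n(E) = (2/2) × 6.630 = 6.630 mol

6.63 mol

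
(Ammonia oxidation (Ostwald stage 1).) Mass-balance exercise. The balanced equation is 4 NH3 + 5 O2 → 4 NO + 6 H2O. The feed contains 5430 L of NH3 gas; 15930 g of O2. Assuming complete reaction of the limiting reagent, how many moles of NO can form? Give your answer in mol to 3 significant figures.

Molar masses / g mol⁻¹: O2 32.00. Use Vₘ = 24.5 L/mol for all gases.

n(NH3) = 5430 / 24.5 = 221.6 mol
n(O2) = 15930 / 32.00 = 497.8 mol
n/ν → NH3: 55.40, O2: 99.56; NH3 is limiting.
n(NO) = (4/4) × 221.6 = 221.6 mol

222 mol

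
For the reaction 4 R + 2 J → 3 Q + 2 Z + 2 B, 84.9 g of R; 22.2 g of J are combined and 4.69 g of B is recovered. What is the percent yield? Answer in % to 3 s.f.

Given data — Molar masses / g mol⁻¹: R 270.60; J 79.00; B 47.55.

62.9 %

n(R) = 84.90 / 270.60 = 0.3137 mol
n(J) = 22.20 / 79.00 = 0.2810 mol
n/ν → R: 0.07843, J: 0.1405; R is limiting.
theoretical n(B) = (2/4) × 0.3137 = 0.1569 mol → 7.461 g
% yield = 4.69 / 7.461 × 100 = 62.86 %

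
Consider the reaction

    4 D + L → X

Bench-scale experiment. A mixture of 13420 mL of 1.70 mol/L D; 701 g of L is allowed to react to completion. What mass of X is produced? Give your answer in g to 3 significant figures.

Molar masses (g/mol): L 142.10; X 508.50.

2510 g

n(D) = 1.70 × 13420/1000 = 22.81 mol
n(L) = 701.0 / 142.10 = 4.933 mol
n/ν for D = 22.81/4 = 5.703
n/ν for L = 4.933/1 = 4.933
Smallest n/ν is L → limiting reagent.
n(X) = (1/1) × 4.933 = 4.933 mol
mass = 4.933 × 508.50 = 2508 g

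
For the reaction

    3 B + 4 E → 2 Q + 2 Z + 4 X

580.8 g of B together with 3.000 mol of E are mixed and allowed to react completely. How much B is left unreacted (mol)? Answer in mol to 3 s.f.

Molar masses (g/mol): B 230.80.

n(B) = 580.8 / 230.80 = 2.516 mol
n(E) = 3.000 mol
n/ν for B = 2.516/3 = 0.8387
n/ν for E = 3.000/4 = 0.7500
Smallest n/ν is E → limiting reagent.
B consumed = (3/4) × 3.000 = 2.250 mol
B remaining = 2.516 − 2.250 = 0.2660 mol

0.266 mol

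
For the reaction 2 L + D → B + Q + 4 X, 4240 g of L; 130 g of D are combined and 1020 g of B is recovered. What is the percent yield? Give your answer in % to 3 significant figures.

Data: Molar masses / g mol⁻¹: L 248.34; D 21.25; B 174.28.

n(L) = 4240 / 248.34 = 17.07 mol
n(D) = 130.0 / 21.25 = 6.118 mol
n/ν for L = 17.07/2 = 8.535
n/ν for D = 6.118/1 = 6.118
Smallest n/ν is D → limiting reagent.
theoretical n(B) = (1/1) × 6.118 = 6.118 mol → 1066 g
% yield = 1020 / 1066 × 100 = 95.68 %

95.7 %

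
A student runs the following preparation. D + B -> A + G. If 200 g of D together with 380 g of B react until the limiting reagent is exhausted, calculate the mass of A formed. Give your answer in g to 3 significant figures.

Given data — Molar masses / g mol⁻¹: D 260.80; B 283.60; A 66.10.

50.7 g

n(D) = 200.0 / 260.80 = 0.7669 mol
n(B) = 380.0 / 283.60 = 1.340 mol
n/ν for D = 0.7669/1 = 0.7669
n/ν for B = 1.340/1 = 1.340
Smallest n/ν is D → limiting reagent.
n(A) = (1/1) × 0.7669 = 0.7669 mol
mass = 0.7669 × 66.10 = 50.69 g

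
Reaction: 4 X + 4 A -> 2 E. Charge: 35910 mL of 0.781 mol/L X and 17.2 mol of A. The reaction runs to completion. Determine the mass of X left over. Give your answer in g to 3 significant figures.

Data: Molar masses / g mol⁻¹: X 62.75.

n(X) = 0.781 × 35910/1000 = 28.05 mol
n(A) = 17.20 mol
n/ν for X = 28.05/4 = 7.013
n/ν for A = 17.20/4 = 4.300
Smallest n/ν is A → limiting reagent.
X consumed = (4/4) × 17.20 = 17.20 mol
X remaining = 28.05 − 17.20 = 10.85 mol
mass = 10.85 × 62.75 = 680.8 g

681 g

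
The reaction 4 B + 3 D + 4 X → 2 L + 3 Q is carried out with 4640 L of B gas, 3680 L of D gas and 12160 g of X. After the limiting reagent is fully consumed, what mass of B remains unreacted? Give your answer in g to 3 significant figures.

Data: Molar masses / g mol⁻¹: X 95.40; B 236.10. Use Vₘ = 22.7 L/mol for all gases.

18200 g

n(B) = 4640 / 22.7 = 204.4 mol
n(D) = 3680 / 22.7 = 162.1 mol
n(X) = 12160 / 95.40 = 127.5 mol
n/ν for B = 204.4/4 = 51.10
n/ν for D = 162.1/3 = 54.03
n/ν for X = 127.5/4 = 31.88
Smallest n/ν is X → limiting reagent.
B consumed = (4/4) × 127.5 = 127.5 mol
B remaining = 204.4 − 127.5 = 76.90 mol
mass = 76.90 × 236.10 = 18160 g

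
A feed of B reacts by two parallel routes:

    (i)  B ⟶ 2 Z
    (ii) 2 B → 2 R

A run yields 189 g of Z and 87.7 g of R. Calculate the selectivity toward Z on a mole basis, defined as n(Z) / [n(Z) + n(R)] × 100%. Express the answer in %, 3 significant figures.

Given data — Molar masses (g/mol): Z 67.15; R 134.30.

81.2 %

n(Z) = 189 / 67.15 = 2.815 mol
n(R) = 87.7 / 134.30 = 0.6530 mol
selectivity = 2.815/(2.815+0.6530) × 100 = 81.17 %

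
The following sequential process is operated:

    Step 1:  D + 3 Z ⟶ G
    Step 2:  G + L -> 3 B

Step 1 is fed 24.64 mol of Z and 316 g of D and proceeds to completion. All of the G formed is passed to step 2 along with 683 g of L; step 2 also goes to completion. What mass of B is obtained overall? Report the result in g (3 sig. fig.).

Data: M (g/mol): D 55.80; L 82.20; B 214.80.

3650 g

Step 1:
n(Z) = 24.64 mol
n(D) = 316.0 / 55.80 = 5.663 mol
n/ν → Z: 8.213, D: 5.663; D is limiting.
n(G) produced = (1/1) × 5.663 = 5.663 mol
Step 2:
n(G) available = 5.663 mol
n(L) = 683.0 / 82.20 = 8.309 mol
n/ν → G: 5.663, L: 8.309; G is limiting.
n(B) = (3/1) × 5.663 = 16.99 mol
mass = 16.99 × 214.80 = 3649 g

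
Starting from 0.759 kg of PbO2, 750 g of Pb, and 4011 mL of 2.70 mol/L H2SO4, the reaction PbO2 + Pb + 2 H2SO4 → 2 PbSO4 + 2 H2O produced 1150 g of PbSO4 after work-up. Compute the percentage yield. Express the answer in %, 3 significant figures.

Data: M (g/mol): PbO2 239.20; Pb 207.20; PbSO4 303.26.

59.8 %

n(PbO2) = 0.7590×1000 / 239.20 = 3.173 mol
n(Pb) = 750.0 / 207.20 = 3.620 mol
n(H2SO4) = 2.70 × 4011/1000 = 10.83 mol
n/ν for PbO2 = 3.173/1 = 3.173
n/ν for Pb = 3.620/1 = 3.620
n/ν for H2SO4 = 10.83/2 = 5.415
Smallest n/ν is PbO2 → limiting reagent.
theoretical n(PbSO4) = (2/1) × 3.173 = 6.346 mol → 1924 g
% yield = 1150 / 1924 × 100 = 59.77 %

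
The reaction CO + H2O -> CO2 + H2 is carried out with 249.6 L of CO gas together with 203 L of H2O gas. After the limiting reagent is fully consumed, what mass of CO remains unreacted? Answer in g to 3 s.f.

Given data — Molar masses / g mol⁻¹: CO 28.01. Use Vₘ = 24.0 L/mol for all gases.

54.4 g

n(CO) = 249.6 / 24.0 = 10.40 mol
n(H2O) = 203.0 / 24.0 = 8.458 mol
n/ν for CO = 10.40/1 = 10.40
n/ν for H2O = 8.458/1 = 8.458
Smallest n/ν is H2O → limiting reagent.
CO consumed = (1/1) × 8.458 = 8.458 mol
CO remaining = 10.40 − 8.458 = 1.942 mol
mass = 1.942 × 28.01 = 54.40 g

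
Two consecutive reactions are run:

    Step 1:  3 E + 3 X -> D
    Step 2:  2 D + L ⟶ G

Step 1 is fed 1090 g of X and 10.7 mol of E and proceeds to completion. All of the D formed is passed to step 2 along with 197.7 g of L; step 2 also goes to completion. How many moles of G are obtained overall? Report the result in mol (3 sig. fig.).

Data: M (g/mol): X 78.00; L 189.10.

Step 1:
n(X) = 1090 / 78.00 = 13.97 mol
n(E) = 10.70 mol
n/ν for X = 13.97/3 = 4.657
n/ν for E = 10.70/3 = 3.567
Smallest n/ν is E → limiting reagent.
n(D) produced = (1/3) × 10.70 = 3.567 mol
Step 2:
n(D) available = 3.567 mol
n(L) = 197.7 / 189.10 = 1.045 mol
n/ν for D = 3.567/2 = 1.784
n/ν for L = 1.045/1 = 1.045
Smallest n/ν is L → limiting reagent.
n(G) = (1/1) × 1.045 = 1.045 mol

1.05 mol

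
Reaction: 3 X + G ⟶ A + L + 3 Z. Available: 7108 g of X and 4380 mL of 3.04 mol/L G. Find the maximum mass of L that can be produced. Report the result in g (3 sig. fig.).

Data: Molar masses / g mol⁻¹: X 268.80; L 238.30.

n(X) = 7108 / 268.80 = 26.44 mol
n(G) = 3.04 × 4380/1000 = 13.32 mol
n/ν for X = 26.44/3 = 8.813
n/ν for G = 13.32/1 = 13.32
Smallest n/ν is X → limiting reagent.
n(L) = (1/3) × 26.44 = 8.813 mol
mass = 8.813 × 238.30 = 2100 g

2100 g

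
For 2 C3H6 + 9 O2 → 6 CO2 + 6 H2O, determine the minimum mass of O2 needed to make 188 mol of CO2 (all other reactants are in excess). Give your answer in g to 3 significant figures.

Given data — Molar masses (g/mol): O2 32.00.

9020 g

n(CO2) = 188.0 mol
n(O2) = (9/6) × 188.0 = 282.0 mol
mass = 282.0 × 32.00 = 9024 g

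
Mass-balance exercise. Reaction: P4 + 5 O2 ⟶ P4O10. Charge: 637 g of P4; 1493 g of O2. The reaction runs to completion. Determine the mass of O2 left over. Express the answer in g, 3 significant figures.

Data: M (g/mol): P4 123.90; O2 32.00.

n(P4) = 637.0 / 123.90 = 5.141 mol
n(O2) = 1493 / 32.00 = 46.66 mol
n/ν → P4: 5.141, O2: 9.332; P4 is limiting.
O2 consumed = (5/1) × 5.141 = 25.71 mol
O2 remaining = 46.66 − 25.71 = 20.95 mol
mass = 20.95 × 32.00 = 670.4 g

670 g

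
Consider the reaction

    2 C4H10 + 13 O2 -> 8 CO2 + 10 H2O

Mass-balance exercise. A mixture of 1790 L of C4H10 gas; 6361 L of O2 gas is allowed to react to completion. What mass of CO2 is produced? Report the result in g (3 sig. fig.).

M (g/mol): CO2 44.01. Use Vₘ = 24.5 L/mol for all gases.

n(C4H10) = 1790 / 24.5 = 73.06 mol
n(O2) = 6361 / 24.5 = 259.6 mol
n/ν for C4H10 = 73.06/2 = 36.53
n/ν for O2 = 259.6/13 = 19.97
Smallest n/ν is O2 → limiting reagent.
n(CO2) = (8/13) × 259.6 = 159.8 mol
mass = 159.8 × 44.01 = 7033 g

7030 g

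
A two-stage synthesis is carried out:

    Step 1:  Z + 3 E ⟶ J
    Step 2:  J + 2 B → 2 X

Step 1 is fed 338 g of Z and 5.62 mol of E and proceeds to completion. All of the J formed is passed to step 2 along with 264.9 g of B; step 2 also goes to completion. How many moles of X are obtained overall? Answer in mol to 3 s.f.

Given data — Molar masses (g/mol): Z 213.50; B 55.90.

Step 1:
n(Z) = 338.0 / 213.50 = 1.583 mol
n(E) = 5.620 mol
n/ν for Z = 1.583/1 = 1.583
n/ν for E = 5.620/3 = 1.873
Smallest n/ν is Z → limiting reagent.
n(J) produced = (1/1) × 1.583 = 1.583 mol
Step 2:
n(J) available = 1.583 mol
n(B) = 264.9 / 55.90 = 4.739 mol
n/ν for J = 1.583/1 = 1.583
n/ν for B = 4.739/2 = 2.370
Smallest n/ν is J → limiting reagent.
n(X) = (2/1) × 1.583 = 3.166 mol

3.17 mol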